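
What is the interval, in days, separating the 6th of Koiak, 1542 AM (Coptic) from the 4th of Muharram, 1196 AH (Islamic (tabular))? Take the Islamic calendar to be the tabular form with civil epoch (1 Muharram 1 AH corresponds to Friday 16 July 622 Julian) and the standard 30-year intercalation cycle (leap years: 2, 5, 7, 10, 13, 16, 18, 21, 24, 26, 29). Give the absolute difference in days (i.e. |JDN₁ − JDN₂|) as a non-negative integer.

First date → JDN 2387975; second date → JDN 2371911.
The interval is |2387975 − 2371911| = 16064 days.

16064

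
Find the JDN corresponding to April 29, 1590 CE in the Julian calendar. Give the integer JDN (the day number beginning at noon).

2301924

In the Gregorian calendar the same day is 9 May 1590.
JDN 2451545 is 1 January 2000 CE (Gregorian); the target day is −149621 days from there, so JDN = 2301924.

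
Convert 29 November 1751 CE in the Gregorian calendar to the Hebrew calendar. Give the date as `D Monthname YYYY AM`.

11 Kislev 5512 AM

Julian Day Number of the source date = 2360932.
Converting JDN 2360932 to the Hebrew calendar gives 11 Kislev 5512 AM.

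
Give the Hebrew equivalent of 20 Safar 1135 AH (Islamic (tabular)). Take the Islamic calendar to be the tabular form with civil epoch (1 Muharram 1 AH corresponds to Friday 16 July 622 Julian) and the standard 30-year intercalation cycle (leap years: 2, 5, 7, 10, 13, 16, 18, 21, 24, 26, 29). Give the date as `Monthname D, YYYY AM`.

Both dates share Julian Day Number 2350341; in the Hebrew calendar that is 21 Kislev 5483 AM.

Kislev 21, 5483 AM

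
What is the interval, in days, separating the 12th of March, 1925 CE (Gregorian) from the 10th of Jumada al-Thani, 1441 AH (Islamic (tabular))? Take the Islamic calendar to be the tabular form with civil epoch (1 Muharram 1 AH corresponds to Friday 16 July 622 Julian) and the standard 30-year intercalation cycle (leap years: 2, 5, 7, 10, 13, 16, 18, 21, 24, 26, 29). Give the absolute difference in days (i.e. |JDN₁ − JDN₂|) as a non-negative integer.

JDN of the first date = 2424222.
JDN of the second date = 2458885.
|2458885 − 2424222| = 34663.

34663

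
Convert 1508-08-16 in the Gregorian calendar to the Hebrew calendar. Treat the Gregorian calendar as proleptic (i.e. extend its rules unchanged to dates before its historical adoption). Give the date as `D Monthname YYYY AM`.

10 Elul 5268 AM

Julian Day Number of the source date = 2272073.
Converting JDN 2272073 to the Hebrew calendar gives 10 Elul 5268 AM.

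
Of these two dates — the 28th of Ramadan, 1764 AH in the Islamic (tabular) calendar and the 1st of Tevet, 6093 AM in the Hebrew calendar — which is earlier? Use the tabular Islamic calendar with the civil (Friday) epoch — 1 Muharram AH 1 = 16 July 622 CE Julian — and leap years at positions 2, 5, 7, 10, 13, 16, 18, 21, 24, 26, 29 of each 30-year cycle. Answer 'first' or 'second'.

second

First date → JDN 2573451; second date → JDN 2573159.
JDN 2573159 < JDN 2573451, so the second date is earlier.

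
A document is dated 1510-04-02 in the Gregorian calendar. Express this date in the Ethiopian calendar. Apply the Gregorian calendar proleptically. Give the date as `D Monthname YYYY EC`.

Julian Day Number of the source date = 2272667.
Converting JDN 2272667 to the Ethiopian calendar gives 27 Megabit 1502 EC.

27 Megabit 1502 EC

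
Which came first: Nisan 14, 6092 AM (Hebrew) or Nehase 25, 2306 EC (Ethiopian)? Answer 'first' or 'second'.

second

The two dates have Julian Day Numbers 2572906 and 2566476 respectively.
Since 2566476 < 2572906, the second date comes first.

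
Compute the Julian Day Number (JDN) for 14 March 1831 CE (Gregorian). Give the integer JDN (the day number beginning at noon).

2389891

JDN 2400001 is 17 November 1858 CE (Gregorian), MJD 0; the target day is −10110 days from there, so JDN = 2389891.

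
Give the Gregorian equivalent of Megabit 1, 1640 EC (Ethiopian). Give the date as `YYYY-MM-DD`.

Both dates share Julian Day Number 2323046; in the Gregorian calendar that is 7 March 1648 CE.

1648-03-07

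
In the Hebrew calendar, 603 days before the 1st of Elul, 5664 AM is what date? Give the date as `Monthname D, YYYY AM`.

Kislev 18, 5663 AM

Counting 603 days back from JDN 2416705 reaches JDN 2416102, which is Kislev 18, 5663 AM.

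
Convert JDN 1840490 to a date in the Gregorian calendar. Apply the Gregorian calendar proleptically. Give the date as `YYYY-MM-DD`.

JDN 2451545 is 1 Jan 2000; 1840490 is −611055 days from there.

0326-12-28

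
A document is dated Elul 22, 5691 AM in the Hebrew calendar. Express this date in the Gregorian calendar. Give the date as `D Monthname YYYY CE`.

Julian Day Number of the source date = 2426589.
Converting JDN 2426589 to the Gregorian calendar gives 4 September 1931 CE.

4 September 1931 CE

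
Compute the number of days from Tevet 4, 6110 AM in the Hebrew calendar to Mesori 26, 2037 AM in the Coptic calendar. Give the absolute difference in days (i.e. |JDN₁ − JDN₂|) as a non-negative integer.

10329

JDN of the first date = 2579363.
JDN of the second date = 2569034.
|2569034 − 2579363| = 10329.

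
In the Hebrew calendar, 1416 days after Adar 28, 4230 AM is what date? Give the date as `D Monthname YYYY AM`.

27 Shevat 4234 AM

JDN of Adar 28, 4230 AM = 1892801.
1892801 + 1416 = 1894217.
JDN 1894217 in the Hebrew calendar is 27 Shevat 4234 AM.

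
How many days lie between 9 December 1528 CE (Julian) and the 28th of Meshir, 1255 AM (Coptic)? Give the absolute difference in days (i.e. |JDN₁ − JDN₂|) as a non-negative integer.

3727

First date → JDN 2279503; second date → JDN 2283230.
The interval is |2279503 − 2283230| = 3727 days.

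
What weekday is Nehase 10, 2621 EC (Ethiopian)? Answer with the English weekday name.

Equivalently 21 August 2629 Gregorian, JDN 2681515.
2681515 ≡ 4 (mod 7); counting from Monday = 0 gives Friday.

Friday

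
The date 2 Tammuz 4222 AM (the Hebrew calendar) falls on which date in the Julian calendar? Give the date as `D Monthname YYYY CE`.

Both dates share Julian Day Number 1889969; in the Julian calendar that is 15 June 462 CE.

15 June 462 CE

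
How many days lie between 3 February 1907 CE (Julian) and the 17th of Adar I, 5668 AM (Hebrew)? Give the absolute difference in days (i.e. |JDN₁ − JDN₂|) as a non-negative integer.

First date → JDN 2417623; second date → JDN 2417991.
The interval is |2417623 − 2417991| = 368 days.

368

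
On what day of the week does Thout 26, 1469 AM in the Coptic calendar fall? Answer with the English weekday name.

Equivalently 4 October 1752 Gregorian, JDN 2361242.
Since JDN mod 7 = 2 (0 = Monday), the day is Wednesday.

Wednesday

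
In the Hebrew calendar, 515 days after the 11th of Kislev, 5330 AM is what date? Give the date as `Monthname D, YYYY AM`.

Nisan 24, 5331 AM

JDN of the 11th of Kislev, 5330 AM = 2294459.
2294459 + 515 = 2294974.
JDN 2294974 in the Hebrew calendar is Nisan 24, 5331 AM.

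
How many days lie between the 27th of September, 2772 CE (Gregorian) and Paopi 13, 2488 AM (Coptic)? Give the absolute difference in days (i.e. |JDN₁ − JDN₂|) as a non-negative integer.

333

JDN of the first date = 2733782.
JDN of the second date = 2733449.
|2733449 − 2733782| = 333.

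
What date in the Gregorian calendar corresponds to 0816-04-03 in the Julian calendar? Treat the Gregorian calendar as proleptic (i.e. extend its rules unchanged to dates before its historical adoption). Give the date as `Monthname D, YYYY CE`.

For dates in this range the Gregorian date is 4 days ahead of the Julian.
3 April 816 Julian + 4 days → 7 April 816 Gregorian.

April 7, 816 CE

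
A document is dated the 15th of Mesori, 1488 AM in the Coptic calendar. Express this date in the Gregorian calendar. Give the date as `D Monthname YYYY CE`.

19 August 1772 CE

Julian Day Number of the source date = 2368501.
Converting JDN 2368501 to the Gregorian calendar gives 19 August 1772 CE.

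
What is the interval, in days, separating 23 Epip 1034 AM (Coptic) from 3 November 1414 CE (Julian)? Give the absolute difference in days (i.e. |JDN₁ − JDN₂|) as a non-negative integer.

JDN of the first date = 2202655.
JDN of the second date = 2237828.
|2237828 − 2202655| = 35173.

35173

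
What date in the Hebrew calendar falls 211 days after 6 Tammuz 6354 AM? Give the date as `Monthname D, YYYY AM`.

Shevat 10, 6355 AM

JDN of 6 Tammuz 6354 AM = 2668695.
2668695 + 211 = 2668906.
JDN 2668906 in the Hebrew calendar is Shevat 10, 6355 AM.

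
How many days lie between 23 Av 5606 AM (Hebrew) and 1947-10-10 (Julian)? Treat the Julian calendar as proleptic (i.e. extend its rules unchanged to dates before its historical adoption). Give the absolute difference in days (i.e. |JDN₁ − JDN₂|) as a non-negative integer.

JDN of the first date = 2395524.
JDN of the second date = 2432482.
|2432482 − 2395524| = 36958.

36958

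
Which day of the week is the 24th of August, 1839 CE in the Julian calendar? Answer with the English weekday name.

Thursday

Equivalently 5 September 1839 Gregorian, JDN 2392988.
2392988 ≡ 3 (mod 7); counting from Monday = 0 gives Thursday.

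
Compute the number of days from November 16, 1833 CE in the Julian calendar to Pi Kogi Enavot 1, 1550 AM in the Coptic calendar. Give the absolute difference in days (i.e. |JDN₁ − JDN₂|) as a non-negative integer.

281

JDN of the first date = 2390881.
JDN of the second date = 2391162.
|2391162 − 2390881| = 281.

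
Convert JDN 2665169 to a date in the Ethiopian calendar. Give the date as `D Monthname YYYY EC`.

The Gregorian equivalent of JDN 2665169 is 18 November 2584.
In the Ethiopian calendar that day is 5 Hidar 2577 EC.

5 Hidar 2577 EC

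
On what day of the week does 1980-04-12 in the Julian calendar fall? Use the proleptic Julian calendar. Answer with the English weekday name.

Friday

In the Gregorian calendar this is 25 April 1980 (JDN 2444355).
2444355 ≡ 4 (mod 7); counting from Monday = 0 gives Friday.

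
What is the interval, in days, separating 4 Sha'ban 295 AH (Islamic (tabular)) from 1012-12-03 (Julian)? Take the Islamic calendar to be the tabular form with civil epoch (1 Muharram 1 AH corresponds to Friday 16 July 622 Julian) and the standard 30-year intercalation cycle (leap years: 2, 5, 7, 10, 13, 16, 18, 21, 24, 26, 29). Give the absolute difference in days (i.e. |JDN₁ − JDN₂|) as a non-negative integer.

38194

First date → JDN 2052834; second date → JDN 2091028.
The interval is |2052834 − 2091028| = 38194 days.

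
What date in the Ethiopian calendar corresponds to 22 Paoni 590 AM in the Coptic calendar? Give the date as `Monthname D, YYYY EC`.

Julian Day Number of the source date = 2040453.
Converting JDN 2040453 to the Ethiopian calendar gives 22 Sene 866 EC.

Sene 22, 866 EC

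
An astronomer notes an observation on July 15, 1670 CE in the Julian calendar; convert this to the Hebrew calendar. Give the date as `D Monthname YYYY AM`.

8 Av 5430 AM

Julian Day Number of the source date = 2331221.
Converting JDN 2331221 to the Hebrew calendar gives 8 Av 5430 AM.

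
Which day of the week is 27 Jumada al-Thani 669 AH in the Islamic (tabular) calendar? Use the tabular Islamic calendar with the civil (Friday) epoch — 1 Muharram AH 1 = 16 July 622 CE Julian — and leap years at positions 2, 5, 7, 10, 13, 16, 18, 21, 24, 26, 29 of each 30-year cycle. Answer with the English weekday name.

Tuesday

Equivalently 17 February 1271 Gregorian, JDN 2185331.
2185331 ≡ 1 (mod 7); counting from Monday = 0 gives Tuesday.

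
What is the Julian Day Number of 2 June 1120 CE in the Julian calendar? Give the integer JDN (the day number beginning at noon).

In the proleptic Gregorian calendar the same day is 9 June 1120.
JDN 2451545 is 1 January 2000 CE (Gregorian); the target day is −321254 days from there, so JDN = 2130291.

2130291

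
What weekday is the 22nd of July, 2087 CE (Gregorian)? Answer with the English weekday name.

JDN 2483524 mod 7 = 1, and JDN 0 was a Monday, so this is a Tuesday.

Tuesday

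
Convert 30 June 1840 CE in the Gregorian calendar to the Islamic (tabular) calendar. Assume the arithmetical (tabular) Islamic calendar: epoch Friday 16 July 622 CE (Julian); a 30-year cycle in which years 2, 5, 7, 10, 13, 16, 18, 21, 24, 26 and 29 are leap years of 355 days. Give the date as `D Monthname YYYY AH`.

29 Rabi' al-Thani 1256 AH

Both dates share Julian Day Number 2393287; in the tabular Islamic calendar that is 29 Rabi' al-Thani 1256 AH.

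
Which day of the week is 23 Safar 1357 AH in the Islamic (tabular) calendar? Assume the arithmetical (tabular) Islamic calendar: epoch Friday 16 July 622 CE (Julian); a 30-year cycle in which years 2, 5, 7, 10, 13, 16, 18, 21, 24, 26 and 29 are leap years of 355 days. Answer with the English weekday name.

Sunday

Equivalently 24 April 1938 Gregorian, JDN 2429013.
Since JDN mod 7 = 6 (0 = Monday), the day is Sunday.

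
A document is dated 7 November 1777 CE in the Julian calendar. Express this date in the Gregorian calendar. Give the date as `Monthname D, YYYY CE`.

November 18, 1777 CE

At this point the Julian calendar is 11 days behind the Gregorian.
7 November 1777 Julian + 11 days → 18 November 1777 Gregorian.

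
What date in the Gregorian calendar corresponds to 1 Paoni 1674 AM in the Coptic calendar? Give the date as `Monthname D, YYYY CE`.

Both dates share Julian Day Number 2436363; in the Gregorian calendar that is 8 June 1958 CE.

June 8, 1958 CE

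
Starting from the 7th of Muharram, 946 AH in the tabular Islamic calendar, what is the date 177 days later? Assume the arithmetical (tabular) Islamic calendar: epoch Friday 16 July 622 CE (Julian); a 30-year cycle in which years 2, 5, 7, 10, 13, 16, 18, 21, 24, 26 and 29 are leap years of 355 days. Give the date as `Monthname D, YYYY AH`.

Rajab 7, 946 AH

The starting date is JDN 2283322; 2283322 + 177 = 2283499.
JDN 2283499 corresponds to Rajab 7, 946 AH.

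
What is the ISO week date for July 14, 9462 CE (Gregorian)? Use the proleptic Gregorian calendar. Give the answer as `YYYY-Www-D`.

The weekday is Monday (ISO weekday 1).
That Monday belongs to ISO week 29 of ISO year 9462.

9462-W29-1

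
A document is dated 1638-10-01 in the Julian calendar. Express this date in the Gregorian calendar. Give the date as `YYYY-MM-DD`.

For dates in this range the Gregorian date is 10 days ahead of the Julian.
1 October 1638 Julian + 10 days → 11 October 1638 Gregorian.

1638-10-11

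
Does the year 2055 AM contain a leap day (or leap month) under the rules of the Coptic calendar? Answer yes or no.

yes

2055 mod 4 = 3; in the Coptic calendar a year is leap when year mod 4 = 3, so it is a leap year.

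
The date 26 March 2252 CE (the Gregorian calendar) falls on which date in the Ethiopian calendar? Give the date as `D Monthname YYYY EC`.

15 Megabit 2244 EC

Both dates share Julian Day Number 2543671; in the Ethiopian calendar that is 15 Megabit 2244 EC.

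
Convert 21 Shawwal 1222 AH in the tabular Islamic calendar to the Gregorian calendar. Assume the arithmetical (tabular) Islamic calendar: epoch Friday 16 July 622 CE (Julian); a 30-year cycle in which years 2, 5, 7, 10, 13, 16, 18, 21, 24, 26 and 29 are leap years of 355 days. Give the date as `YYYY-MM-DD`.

Julian Day Number of the source date = 2381408.
Converting JDN 2381408 to the Gregorian calendar gives 22 December 1807 CE.

1807-12-22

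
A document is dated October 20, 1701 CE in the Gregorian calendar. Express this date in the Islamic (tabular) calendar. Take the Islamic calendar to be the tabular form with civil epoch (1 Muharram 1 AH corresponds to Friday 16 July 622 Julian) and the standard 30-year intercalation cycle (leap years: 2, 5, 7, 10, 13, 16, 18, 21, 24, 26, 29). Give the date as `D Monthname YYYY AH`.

Julian Day Number of the source date = 2342630.
Converting JDN 2342630 to the tabular Islamic calendar gives 17 Jumada al-Awwal 1113 AH.

17 Jumada al-Awwal 1113 AH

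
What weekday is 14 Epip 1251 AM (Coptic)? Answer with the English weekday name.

Equivalently 18 July 1535 Gregorian, JDN 2281905.
2281905 ≡ 3 (mod 7); counting from Monday = 0 gives Thursday.

Thursday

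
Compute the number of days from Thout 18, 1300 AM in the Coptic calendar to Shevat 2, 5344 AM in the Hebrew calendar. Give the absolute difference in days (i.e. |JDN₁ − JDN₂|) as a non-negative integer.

First date → JDN 2299507; second date → JDN 2299618.
The interval is |2299507 − 2299618| = 111 days.

111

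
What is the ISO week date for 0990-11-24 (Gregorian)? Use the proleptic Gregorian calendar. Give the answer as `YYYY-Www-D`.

The weekday is Wednesday (ISO weekday 3).
That Wednesday belongs to ISO week 47 of ISO year 990.

0990-W47-3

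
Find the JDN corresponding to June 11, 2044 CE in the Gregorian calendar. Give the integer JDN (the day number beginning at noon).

JDN 2451545 is 1 January 2000 CE (Gregorian); the target day is +16233 days from there, so JDN = 2467778.

2467778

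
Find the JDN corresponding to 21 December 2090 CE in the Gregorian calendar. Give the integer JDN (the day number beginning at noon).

JDN 2299161 is 15 October 1582 CE (Gregorian); the target day is +185611 days from there, so JDN = 2484772.

2484772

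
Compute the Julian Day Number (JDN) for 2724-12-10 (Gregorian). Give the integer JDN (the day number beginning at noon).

JDN 2400001 is 17 November 1858 CE (Gregorian), MJD 0; the target day is +316323 days from there, so JDN = 2716324.

2716324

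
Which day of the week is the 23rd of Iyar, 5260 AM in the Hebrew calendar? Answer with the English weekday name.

Wednesday

Equivalently 2 May 1500 Gregorian, JDN 2269045.
Since JDN mod 7 = 2 (0 = Monday), the day is Wednesday.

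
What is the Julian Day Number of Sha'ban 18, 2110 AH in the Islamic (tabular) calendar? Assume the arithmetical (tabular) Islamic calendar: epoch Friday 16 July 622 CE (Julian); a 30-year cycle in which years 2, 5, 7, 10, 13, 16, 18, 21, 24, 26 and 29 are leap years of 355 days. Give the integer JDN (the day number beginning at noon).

2696023

In the Gregorian calendar the same day is 11 May 2669.
JDN 2299161 is 15 October 1582 CE (Gregorian); the target day is +396862 days from there, so JDN = 2696023.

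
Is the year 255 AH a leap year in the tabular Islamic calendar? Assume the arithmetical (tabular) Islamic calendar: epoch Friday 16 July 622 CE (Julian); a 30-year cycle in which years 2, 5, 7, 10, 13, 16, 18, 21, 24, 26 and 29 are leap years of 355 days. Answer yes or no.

Year 255 AH is year 15 of its 30-year cycle; leap positions are 2, 5, 7, 10, 13, 16, 18, 21, 24, 26, 29, so it is a common year (354 days).

no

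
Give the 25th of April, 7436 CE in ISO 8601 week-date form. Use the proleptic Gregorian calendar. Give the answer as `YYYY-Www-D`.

The weekday is Monday (ISO weekday 1).
That Monday belongs to ISO week 17 of ISO year 7436.

7436-W17-1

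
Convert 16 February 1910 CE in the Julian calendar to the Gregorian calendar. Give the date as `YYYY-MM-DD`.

At this point the Julian calendar is 13 days behind the Gregorian.
16 February 1910 Julian + 13 days → 1 March 1910 Gregorian.

1910-03-01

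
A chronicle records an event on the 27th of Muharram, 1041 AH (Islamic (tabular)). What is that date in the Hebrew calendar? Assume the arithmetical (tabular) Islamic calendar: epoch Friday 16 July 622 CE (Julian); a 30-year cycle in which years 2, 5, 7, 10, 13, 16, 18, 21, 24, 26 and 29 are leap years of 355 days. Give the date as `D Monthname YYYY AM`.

27 Av 5391 AM

Julian Day Number of the source date = 2317007.
Converting JDN 2317007 to the Hebrew calendar gives 27 Av 5391 AM.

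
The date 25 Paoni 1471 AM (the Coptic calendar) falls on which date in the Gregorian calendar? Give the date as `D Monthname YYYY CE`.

Both dates share Julian Day Number 2362241; in the Gregorian calendar that is 30 June 1755 CE.

30 June 1755 CE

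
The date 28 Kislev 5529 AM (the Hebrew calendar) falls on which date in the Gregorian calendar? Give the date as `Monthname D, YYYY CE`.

Julian Day Number of the source date = 2367151.
Converting JDN 2367151 to the Gregorian calendar gives 8 December 1768 CE.

December 8, 1768 CE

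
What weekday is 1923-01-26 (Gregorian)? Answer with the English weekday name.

2423446 ≡ 4 (mod 7); counting from Monday = 0 gives Friday.

Friday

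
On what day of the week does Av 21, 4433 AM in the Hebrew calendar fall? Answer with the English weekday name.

Equivalently 12 August 673 Gregorian, JDN 1967092.
1967092 ≡ 1 (mod 7); counting from Monday = 0 gives Tuesday.

Tuesday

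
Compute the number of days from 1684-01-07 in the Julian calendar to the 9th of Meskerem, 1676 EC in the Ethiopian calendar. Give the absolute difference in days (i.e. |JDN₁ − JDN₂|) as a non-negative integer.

First date → JDN 2336145; second date → JDN 2336023.
The interval is |2336145 − 2336023| = 122 days.

122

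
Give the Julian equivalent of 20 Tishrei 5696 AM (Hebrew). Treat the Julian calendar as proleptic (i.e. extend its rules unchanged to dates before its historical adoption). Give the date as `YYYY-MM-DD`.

1935-10-04

Julian Day Number of the source date = 2428093.
Converting JDN 2428093 to the Julian calendar gives 4 October 1935 CE.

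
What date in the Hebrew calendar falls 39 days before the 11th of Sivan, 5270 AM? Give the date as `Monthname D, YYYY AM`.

Iyar 1, 5270 AM

The starting date is JDN 2272725; 2272725 − 39 = 2272686.
JDN 2272686 corresponds to Iyar 1, 5270 AM.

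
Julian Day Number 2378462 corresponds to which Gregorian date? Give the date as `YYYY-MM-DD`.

1799-11-27

JDN 2451545 is 1 Jan 2000; 2378462 is −73083 days from there.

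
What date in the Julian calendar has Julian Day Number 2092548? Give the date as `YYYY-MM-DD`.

The proleptic Gregorian equivalent of JDN 2092548 is 6 February 1017.
In the Julian calendar that day is 1017-01-31.

1017-01-31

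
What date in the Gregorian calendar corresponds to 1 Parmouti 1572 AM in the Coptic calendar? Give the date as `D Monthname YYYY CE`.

8 April 1856 CE

Both dates share Julian Day Number 2399048; in the Gregorian calendar that is 8 April 1856 CE.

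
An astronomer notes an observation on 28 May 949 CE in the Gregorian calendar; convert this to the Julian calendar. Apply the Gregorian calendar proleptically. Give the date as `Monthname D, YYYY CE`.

May 23, 949 CE

For dates in this range the Gregorian date is 5 days ahead of the Julian.
28 May 949 Gregorian − 5 days → 23 May 949 Julian.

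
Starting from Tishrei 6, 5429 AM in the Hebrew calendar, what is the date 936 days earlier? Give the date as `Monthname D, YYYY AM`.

Adar I 13, 5426 AM

Counting 936 days back from JDN 2330539 reaches JDN 2329603, which is Adar I 13, 5426 AM.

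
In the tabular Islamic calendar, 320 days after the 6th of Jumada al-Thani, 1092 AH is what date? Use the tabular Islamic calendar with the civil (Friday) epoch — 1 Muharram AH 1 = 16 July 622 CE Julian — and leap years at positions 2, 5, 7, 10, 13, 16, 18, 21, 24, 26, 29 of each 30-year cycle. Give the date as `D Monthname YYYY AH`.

Counting 320 days forward from JDN 2335207 reaches JDN 2335527, which is 2 Jumada al-Awwal 1093 AH.

2 Jumada al-Awwal 1093 AH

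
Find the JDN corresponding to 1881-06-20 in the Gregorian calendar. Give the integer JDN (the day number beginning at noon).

JDN 2451545 is 1 January 2000 CE (Gregorian); the target day is −43293 days from there, so JDN = 2408252.

2408252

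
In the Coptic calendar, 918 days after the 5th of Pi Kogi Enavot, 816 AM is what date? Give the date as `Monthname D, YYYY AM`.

JDN of the 5th of Pi Kogi Enavot, 816 AM = 2123073.
2123073 + 918 = 2123991.
JDN 2123991 in the Coptic calendar is Paremhat 8, 819 AM.

Paremhat 8, 819 AM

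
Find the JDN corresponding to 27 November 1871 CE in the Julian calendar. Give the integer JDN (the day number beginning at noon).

2404771

In the Gregorian calendar the same day is 9 December 1871.
JDN 2299161 is 15 October 1582 CE (Gregorian); the target day is +105610 days from there, so JDN = 2404771.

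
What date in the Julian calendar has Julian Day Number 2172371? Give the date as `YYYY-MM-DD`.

The proleptic Gregorian equivalent of JDN 2172371 is 25 August 1235.
In the Julian calendar that day is 1235-08-18.

1235-08-18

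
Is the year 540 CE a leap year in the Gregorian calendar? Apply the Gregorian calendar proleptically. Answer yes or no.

540 is divisible by 4 and not by 100, so it is a leap year.

yes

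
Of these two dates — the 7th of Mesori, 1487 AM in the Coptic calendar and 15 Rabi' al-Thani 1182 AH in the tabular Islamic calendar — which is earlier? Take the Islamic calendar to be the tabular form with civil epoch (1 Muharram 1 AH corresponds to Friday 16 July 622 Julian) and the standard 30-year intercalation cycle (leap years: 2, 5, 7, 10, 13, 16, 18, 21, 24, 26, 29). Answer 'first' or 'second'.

second

Converting both to JDN: 2368127 vs 2367050; the smaller is the second.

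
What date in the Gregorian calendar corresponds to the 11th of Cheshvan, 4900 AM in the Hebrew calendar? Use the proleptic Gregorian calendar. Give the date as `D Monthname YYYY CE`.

14 October 1139 CE

Both dates share Julian Day Number 2137357; in the Gregorian calendar that is 14 October 1139 CE.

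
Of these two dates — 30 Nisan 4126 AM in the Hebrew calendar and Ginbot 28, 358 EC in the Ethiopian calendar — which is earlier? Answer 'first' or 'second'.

first

The two dates have Julian Day Numbers 1854855 and 1854882 respectively.
Since 1854855 < 1854882, the first date comes first.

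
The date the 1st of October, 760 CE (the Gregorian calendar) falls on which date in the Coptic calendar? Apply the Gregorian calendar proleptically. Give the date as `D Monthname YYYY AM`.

30 Thout 477 AM

Both dates share Julian Day Number 1998918; in the Coptic calendar that is 30 Thout 477 AM.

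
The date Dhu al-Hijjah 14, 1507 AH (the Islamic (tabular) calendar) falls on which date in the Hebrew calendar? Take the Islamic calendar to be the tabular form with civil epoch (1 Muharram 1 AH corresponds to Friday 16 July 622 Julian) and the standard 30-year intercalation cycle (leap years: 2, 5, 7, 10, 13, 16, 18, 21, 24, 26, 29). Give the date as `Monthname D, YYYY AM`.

The source date corresponds to 16 August 2084 in the Gregorian calendar (JDN 2482454).
That day falls on 15 Av 5844 AM in the Hebrew calendar.

Av 15, 5844 AM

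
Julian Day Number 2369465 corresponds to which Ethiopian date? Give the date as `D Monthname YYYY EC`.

4 Miyazya 1767 EC

JDN 2369465 is 10 April 1775 in the Gregorian calendar.
In the Ethiopian calendar that day is 4 Miyazya 1767 EC.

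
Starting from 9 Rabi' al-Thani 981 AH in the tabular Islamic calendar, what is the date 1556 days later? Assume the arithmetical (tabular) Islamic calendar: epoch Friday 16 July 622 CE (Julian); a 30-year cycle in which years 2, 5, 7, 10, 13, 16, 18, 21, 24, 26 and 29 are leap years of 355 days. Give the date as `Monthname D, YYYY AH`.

JDN of 9 Rabi' al-Thani 981 AH = 2295816.
2295816 + 1556 = 2297372.
JDN 2297372 in the tabular Islamic calendar is Sha'ban 29, 985 AH.

Sha'ban 29, 985 AH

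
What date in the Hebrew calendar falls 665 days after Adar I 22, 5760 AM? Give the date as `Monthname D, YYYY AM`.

The starting date is JDN 2451603; 2451603 + 665 = 2452268.
JDN 2452268 corresponds to Tevet 9, 5762 AM.

Tevet 9, 5762 AM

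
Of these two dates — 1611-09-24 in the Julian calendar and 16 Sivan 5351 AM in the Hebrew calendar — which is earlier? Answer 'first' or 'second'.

Converting both to JDN: 2309742 vs 2302319; the smaller is the second.

second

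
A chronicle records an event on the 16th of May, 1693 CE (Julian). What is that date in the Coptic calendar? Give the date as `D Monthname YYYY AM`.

21 Pashons 1409 AM

The source date corresponds to 26 May 1693 in the Gregorian calendar (JDN 2339562).
That day falls on 21 Pashons 1409 AM in the Coptic calendar.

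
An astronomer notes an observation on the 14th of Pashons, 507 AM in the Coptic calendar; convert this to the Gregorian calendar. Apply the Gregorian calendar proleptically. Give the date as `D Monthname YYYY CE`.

Both dates share Julian Day Number 2010099; in the Gregorian calendar that is 13 May 791 CE.

13 May 791 CE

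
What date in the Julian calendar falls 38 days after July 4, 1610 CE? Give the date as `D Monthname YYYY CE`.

11 August 1610 CE

Counting 38 days forward from JDN 2309295 reaches JDN 2309333, which is 11 August 1610 CE.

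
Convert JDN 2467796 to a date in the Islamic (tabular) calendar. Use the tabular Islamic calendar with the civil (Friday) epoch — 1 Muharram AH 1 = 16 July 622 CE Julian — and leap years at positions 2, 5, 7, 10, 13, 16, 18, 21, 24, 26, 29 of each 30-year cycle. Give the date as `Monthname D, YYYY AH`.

The Gregorian equivalent of JDN 2467796 is 29 June 2044.
In the tabular Islamic calendar that day is Sha'ban 3, 1466 AH.

Sha'ban 3, 1466 AH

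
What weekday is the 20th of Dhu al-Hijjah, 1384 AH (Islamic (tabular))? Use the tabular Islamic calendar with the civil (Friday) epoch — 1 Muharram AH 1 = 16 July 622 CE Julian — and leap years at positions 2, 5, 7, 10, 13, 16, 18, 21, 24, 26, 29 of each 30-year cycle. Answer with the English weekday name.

In the Gregorian calendar this is 22 April 1965 (JDN 2438873).
Since JDN mod 7 = 3 (0 = Monday), the day is Thursday.

Thursday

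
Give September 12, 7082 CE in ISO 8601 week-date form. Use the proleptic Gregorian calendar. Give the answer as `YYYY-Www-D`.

7082-W37-2

The weekday is Tuesday (ISO weekday 2).
That Tuesday belongs to ISO week 37 of ISO year 7082.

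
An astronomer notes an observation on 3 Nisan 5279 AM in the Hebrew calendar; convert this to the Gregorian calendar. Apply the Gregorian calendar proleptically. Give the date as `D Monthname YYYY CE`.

15 March 1519 CE

Both dates share Julian Day Number 2275936; in the Gregorian calendar that is 15 March 1519 CE.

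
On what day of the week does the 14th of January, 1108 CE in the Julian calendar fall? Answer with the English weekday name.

Tuesday

In the proleptic Gregorian calendar this is 21 January 1108 (JDN 2125768).
2125768 ≡ 1 (mod 7); counting from Monday = 0 gives Tuesday.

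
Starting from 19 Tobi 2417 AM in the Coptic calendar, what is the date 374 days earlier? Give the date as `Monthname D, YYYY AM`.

The starting date is JDN 2707612; 2707612 − 374 = 2707238.
JDN 2707238 corresponds to Tobi 10, 2416 AM.

Tobi 10, 2416 AM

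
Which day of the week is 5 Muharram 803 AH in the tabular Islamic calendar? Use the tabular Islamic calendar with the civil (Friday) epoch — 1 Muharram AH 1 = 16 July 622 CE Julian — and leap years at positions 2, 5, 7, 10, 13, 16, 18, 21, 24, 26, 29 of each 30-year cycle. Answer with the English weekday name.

In the proleptic Gregorian calendar this is 4 September 1400 (JDN 2232646).
2232646 ≡ 3 (mod 7); counting from Monday = 0 gives Thursday.

Thursday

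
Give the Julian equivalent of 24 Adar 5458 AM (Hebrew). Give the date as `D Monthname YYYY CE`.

Both dates share Julian Day Number 2341308; in the Julian calendar that is 25 February 1698 CE.

25 February 1698 CE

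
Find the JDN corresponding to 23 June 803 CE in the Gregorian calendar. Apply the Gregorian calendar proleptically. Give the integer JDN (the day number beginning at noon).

2014523

JDN 2299161 is 15 October 1582 CE (Gregorian); the target day is −284638 days from there, so JDN = 2014523.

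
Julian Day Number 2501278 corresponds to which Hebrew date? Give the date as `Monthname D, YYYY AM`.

Adar I 27, 5896 AM

JDN 2501278 is 1 March 2136 in the Gregorian calendar.
In the Hebrew calendar that day is Adar I 27, 5896 AM.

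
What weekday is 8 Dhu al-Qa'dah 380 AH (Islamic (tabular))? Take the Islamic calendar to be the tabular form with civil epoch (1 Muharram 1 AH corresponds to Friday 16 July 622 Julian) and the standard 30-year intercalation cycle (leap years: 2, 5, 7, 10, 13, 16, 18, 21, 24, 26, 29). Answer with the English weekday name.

Tuesday

In the proleptic Gregorian calendar this is 1 February 991 (JDN 2083047).
JDN 2083047 mod 7 = 1, and JDN 0 was a Monday, so this is a Tuesday.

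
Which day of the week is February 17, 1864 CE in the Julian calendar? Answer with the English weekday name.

Equivalently 29 February 1864 Gregorian, JDN 2401931.
2401931 ≡ 0 (mod 7); counting from Monday = 0 gives Monday.

Monday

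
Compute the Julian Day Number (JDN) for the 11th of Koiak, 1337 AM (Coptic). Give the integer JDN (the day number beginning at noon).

2313104

Equivalently 17 December 1620 (Gregorian).
JDN 2451545 is 1 January 2000 CE (Gregorian); the target day is −138441 days from there, so JDN = 2313104.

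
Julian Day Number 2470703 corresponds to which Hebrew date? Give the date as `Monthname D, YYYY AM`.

The Gregorian equivalent of JDN 2470703 is 14 June 2052.
In the Hebrew calendar that day is Sivan 17, 5812 AM.

Sivan 17, 5812 AM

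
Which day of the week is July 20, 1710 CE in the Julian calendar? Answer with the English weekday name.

This is JDN 2345836 (31 July 1710 Gregorian).
JDN 2345836 mod 7 = 3, and JDN 0 was a Monday, so this is a Thursday.

Thursday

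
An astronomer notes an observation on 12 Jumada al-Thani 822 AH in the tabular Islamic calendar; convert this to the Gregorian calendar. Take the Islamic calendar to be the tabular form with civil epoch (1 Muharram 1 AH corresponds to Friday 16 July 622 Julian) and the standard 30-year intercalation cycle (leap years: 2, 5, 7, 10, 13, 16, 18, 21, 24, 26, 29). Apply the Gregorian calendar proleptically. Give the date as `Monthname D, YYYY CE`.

Both dates share Julian Day Number 2239534; in the Gregorian calendar that is 15 July 1419 CE.

July 15, 1419 CE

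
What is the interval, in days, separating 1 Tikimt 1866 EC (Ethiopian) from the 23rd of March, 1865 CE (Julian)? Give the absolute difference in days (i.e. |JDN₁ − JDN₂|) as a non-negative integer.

First date → JDN 2405442; second date → JDN 2402331.
The interval is |2405442 − 2402331| = 3111 days.

3111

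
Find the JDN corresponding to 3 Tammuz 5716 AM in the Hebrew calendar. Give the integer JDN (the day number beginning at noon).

In the Gregorian calendar the same day is 12 June 1956.
JDN 2400001 is 17 November 1858 CE (Gregorian), MJD 0; the target day is +35636 days from there, so JDN = 2435637.

2435637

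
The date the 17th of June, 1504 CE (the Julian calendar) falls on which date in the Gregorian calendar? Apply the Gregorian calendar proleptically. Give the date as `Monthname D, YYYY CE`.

June 27, 1504 CE

At this point the Julian calendar is 10 days behind the Gregorian.
17 June 1504 Julian + 10 days → 27 June 1504 Gregorian.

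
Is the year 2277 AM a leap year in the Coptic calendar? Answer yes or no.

no

2277 mod 4 = 1; in the Coptic calendar a year is leap when year mod 4 = 3, so it is a common year.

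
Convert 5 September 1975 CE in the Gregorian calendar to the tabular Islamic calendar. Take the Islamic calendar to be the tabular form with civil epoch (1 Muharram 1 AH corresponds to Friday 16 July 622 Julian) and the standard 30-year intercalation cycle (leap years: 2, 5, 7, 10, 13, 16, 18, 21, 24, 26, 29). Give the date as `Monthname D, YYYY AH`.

Both dates share Julian Day Number 2442661; in the tabular Islamic calendar that is 28 Sha'ban 1395 AH.

Sha'ban 28, 1395 AH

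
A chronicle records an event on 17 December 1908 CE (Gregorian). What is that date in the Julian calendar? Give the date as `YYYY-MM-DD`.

For dates in this range the Gregorian date is 13 days ahead of the Julian.
17 December 1908 Gregorian − 13 days → 4 December 1908 Julian.

1908-12-04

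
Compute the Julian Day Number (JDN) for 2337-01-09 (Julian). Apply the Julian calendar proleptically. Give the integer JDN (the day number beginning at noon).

Equivalently 25 January 2337 (Gregorian).
JDN 2299161 is 15 October 1582 CE (Gregorian); the target day is +275495 days from there, so JDN = 2574656.

2574656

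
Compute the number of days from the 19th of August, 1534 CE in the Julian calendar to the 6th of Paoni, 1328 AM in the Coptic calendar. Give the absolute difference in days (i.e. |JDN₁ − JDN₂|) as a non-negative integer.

JDN of the first date = 2281582.
JDN of the second date = 2309992.
|2309992 − 2281582| = 28410.

28410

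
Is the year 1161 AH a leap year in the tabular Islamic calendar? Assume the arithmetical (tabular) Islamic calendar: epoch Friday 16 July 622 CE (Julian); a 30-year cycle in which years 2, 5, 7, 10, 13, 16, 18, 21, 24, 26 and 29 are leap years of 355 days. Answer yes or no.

yes

Year 1161 AH is year 21 of its 30-year cycle; leap positions are 2, 5, 7, 10, 13, 16, 18, 21, 24, 26, 29, so it is a leap year (355 days).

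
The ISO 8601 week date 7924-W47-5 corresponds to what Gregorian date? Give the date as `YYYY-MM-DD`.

7924-11-21

ISO week 1 of 7924 is the week containing the first Thursday of 7924.
Week 47, day 5 (Friday) lands on 7924-11-21.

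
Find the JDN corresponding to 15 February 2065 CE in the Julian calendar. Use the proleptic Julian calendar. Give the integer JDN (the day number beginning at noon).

2475345

Equivalently 28 February 2065 (Gregorian).
JDN 2299161 is 15 October 1582 CE (Gregorian); the target day is +176184 days from there, so JDN = 2475345.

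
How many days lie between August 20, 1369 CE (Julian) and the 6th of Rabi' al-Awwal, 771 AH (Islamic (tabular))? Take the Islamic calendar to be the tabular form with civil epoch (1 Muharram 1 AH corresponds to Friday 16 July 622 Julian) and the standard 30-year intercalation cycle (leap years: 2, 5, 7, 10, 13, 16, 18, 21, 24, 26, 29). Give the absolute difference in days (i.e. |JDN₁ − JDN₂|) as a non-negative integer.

JDN of the first date = 2221317.
JDN of the second date = 2221366.
|2221366 − 2221317| = 49.

49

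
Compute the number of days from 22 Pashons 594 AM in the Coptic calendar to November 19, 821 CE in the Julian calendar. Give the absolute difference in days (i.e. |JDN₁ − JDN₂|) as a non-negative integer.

20633

First date → JDN 2041884; second date → JDN 2021251.
The interval is |2041884 − 2021251| = 20633 days.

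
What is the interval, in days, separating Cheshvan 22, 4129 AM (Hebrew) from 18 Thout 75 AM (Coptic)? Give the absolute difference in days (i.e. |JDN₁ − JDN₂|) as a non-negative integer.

3688

First date → JDN 1855763; second date → JDN 1852075.
The interval is |1855763 − 1852075| = 3688 days.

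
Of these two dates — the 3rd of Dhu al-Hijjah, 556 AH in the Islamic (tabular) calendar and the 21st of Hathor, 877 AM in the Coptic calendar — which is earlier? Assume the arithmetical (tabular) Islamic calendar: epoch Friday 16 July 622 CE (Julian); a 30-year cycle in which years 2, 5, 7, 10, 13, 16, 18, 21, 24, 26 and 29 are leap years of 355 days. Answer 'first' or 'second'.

second

Converting both to JDN: 2145440 vs 2145069; the smaller is the second.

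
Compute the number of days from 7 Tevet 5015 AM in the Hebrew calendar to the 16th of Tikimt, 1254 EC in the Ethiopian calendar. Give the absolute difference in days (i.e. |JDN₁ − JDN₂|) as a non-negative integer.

JDN of the first date = 2179434.
JDN of the second date = 2181924.
|2181924 − 2179434| = 2490.

2490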